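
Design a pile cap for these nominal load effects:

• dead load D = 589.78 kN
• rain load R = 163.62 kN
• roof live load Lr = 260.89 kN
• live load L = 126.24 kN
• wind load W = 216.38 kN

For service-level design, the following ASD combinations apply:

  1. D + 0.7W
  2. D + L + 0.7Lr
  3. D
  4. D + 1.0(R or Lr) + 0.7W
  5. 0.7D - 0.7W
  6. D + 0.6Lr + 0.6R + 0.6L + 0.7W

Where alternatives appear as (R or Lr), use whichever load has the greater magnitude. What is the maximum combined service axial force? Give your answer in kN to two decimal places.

1071.70 kN

(R or Lr) → Lr = 260.89 kN.
1. 1.0(589.78) + 0.7(216.38) = 589.78 + 151.47 = 741.25
2. 1.0(589.78) + 1.0(126.24) + 0.7(260.89) = 589.78 + 126.24 + 182.62 = 898.64
3. 1.0(589.78) = 589.78
4. 1.0(589.78) + 1.0(260.89) + 0.7(216.38) = 589.78 + 260.89 + 151.47 = 1002.14
5. 0.7(589.78) - 0.7(216.38) = 412.85 - 151.47 = 261.38
6. 1.0(589.78) + 0.6(260.89) + 0.6(163.62) + 0.6(126.24) + 0.7(216.38) = 1071.70
The controlling combination is 6, giving 1071.70 kN.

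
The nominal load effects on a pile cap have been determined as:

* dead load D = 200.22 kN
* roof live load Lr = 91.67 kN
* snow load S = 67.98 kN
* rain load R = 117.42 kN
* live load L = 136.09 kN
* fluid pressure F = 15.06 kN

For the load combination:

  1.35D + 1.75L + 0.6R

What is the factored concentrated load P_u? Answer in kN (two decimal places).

1.35(200.22) + 1.75(136.09) + 0.6(117.42) = 578.91
P_u = 578.91 kN.

578.91 kN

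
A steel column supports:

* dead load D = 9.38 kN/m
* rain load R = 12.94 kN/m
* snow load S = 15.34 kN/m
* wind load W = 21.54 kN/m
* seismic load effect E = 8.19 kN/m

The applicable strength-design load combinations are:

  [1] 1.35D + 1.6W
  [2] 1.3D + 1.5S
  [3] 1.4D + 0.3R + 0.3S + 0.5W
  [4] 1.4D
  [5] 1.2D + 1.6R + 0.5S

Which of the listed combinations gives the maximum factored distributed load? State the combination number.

Combination 1

[1] 1.35(9.38) + 1.6(21.54) = 47.13
[2] 1.3(9.38) + 1.5(15.34) = 35.20
[3] 1.4(9.38) + 0.3(12.94) + 0.3(15.34) + 0.5(21.54) = 32.39
[4] 1.4(9.38) = 13.13
[5] 1.2(9.38) + 1.6(12.94) + 0.5(15.34) = 39.63
The largest value is 47.13 kN/m from combination 1.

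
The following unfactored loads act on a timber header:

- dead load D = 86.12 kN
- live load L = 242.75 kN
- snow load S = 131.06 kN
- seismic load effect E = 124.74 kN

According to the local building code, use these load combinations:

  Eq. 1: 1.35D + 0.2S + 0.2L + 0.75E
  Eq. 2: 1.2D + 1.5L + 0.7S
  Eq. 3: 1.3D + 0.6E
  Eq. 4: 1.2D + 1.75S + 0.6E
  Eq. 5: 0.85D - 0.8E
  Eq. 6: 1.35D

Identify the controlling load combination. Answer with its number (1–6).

Combination 2

Eq. 1: 1.35(86.12) + 0.2(131.06) + 0.2(242.75) + 0.75(124.74) = 116.26 + 26.21 + 48.55 + 93.56 = 284.58
Eq. 2: 1.2(86.12) + 1.5(242.75) + 0.7(131.06) = 103.34 + 364.13 + 91.74 = 559.21
Eq. 3: 1.3(86.12) + 0.6(124.74) = 111.96 + 74.84 = 186.80
Eq. 4: 1.2(86.12) + 1.75(131.06) + 0.6(124.74) = 103.34 + 229.36 + 74.84 = 407.54
Eq. 5: 0.85(86.12) - 0.8(124.74) = 73.20 - 99.79 = -26.59
Eq. 6: 1.35(86.12) = 116.26
The largest value is 559.21 kN from combination 2.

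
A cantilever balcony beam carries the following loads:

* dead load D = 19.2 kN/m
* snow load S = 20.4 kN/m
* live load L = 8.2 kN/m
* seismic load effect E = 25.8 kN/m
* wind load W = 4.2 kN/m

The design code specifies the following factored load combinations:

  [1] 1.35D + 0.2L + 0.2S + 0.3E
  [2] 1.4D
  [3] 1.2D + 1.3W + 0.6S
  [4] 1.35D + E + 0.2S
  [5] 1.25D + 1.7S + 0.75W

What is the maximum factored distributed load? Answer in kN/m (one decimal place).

61.8 kN/m

[1] 1.35(19.2) + 0.2(8.2) + 0.2(20.4) + 0.3(25.8) = 39.4
[2] 1.4(19.2) = 26.9
[3] 1.2(19.2) + 1.3(4.2) + 0.6(20.4) = 23.0 + 5.5 + 12.2 = 40.7
[4] 1.35(19.2) + 1.0(25.8) + 0.2(20.4) = 25.9 + 25.8 + 4.1 = 55.8
[5] 1.25(19.2) + 1.7(20.4) + 0.75(4.2) = 61.8
The controlling combination is 5, giving 61.8 kN/m.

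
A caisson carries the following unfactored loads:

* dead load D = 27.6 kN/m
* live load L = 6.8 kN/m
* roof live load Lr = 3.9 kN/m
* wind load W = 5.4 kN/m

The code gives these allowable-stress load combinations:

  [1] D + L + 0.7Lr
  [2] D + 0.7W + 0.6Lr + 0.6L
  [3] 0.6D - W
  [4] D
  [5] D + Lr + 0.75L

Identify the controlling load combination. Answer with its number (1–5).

[1] 1.0(27.6) + 1.0(6.8) + 0.7(3.9) = 27.60 + 6.80 + 2.73 = 37.13
[2] 1.0(27.6) + 0.7(5.4) + 0.6(3.9) + 0.6(6.8) = 27.60 + 3.78 + 2.34 + 4.08 = 37.80
[3] 0.6(27.6) - 1.0(5.4) = 16.56 - 5.40 = 11.16
[4] 1.0(27.6) = 27.60
[5] 1.0(27.6) + 1.0(3.9) + 0.75(6.8) = 27.60 + 3.90 + 5.10 = 36.60
The largest value is 37.80 kN/m from combination 2.

Combination 2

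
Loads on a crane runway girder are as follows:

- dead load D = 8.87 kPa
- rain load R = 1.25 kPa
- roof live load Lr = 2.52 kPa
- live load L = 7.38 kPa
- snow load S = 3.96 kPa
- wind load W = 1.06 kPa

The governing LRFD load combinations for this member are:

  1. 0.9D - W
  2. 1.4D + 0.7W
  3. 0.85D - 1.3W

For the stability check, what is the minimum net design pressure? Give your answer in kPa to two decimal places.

6.16 kPa

1. 0.9(8.87) - 1.0(1.06) = 6.92
2. 1.4(8.87) + 0.7(1.06) = 13.16
3. 0.85(8.87) - 1.3(1.06) = 6.16
Combination 3 gives the minimum: 6.16 kPa.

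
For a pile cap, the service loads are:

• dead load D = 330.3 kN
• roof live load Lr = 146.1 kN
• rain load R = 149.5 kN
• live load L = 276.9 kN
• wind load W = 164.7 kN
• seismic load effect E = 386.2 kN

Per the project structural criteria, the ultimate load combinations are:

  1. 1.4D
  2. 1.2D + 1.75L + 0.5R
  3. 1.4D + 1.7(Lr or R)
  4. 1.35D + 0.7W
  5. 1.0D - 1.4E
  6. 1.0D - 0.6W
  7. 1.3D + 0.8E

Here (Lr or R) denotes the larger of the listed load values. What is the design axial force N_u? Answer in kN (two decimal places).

955.69 kN

(Lr or R) → R = 149.5 kN.
1. 1.4(330.3) = 462.42
2. 1.2(330.3) + 1.75(276.9) + 0.5(149.5) = 396.36 + 484.58 + 74.75 = 955.69
3. 1.4(330.3) + 1.7(149.5) = 462.42 + 254.15 = 716.57
4. 1.35(330.3) + 0.7(164.7) = 445.91 + 115.29 = 561.20
5. 1.0(330.3) - 1.4(386.2) = 330.30 - 540.68 = -210.38
6. 1.0(330.3) - 0.6(164.7) = 330.30 - 98.82 = 231.48
7. 1.3(330.3) + 0.8(386.2) = 429.39 + 308.96 = 738.35
Combination 2 governs: N_u = 955.69 kN.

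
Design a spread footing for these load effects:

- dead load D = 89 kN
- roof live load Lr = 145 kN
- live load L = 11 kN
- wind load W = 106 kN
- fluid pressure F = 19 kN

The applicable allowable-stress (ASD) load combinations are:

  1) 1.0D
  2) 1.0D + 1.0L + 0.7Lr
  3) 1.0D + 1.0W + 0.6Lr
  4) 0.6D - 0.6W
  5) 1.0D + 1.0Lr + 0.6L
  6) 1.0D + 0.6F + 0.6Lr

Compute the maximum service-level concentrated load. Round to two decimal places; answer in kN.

282.00 kN

1) 1.0(89) = 89.00
2) 1.0(89) + 1.0(11) + 0.7(145) = 201.50
3) 1.0(89) + 1.0(106) + 0.6(145) = 282.00
4) 0.6(89) - 0.6(106) = -10.20
5) 1.0(89) + 1.0(145) + 0.6(11) = 240.60
6) 1.0(89) + 0.6(19) + 0.6(145) = 187.40
Combination 3 governs: P = 282.00 kN.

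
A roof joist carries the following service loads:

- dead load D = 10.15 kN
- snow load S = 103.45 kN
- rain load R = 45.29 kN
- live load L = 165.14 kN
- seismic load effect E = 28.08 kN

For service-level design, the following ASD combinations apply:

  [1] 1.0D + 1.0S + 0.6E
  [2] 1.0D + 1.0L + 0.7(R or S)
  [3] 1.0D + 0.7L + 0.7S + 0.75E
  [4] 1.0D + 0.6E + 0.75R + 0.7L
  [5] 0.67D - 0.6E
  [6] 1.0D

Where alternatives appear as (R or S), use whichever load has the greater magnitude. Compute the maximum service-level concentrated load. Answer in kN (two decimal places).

(R or S) → S = 103.45 kN.
[1] 1.0(10.15) + 1.0(103.45) + 0.6(28.08) = 10.15 + 103.45 + 16.85 = 130.45
[2] 1.0(10.15) + 1.0(165.14) + 0.7(103.45) = 10.15 + 165.14 + 72.42 = 247.71
[3] 1.0(10.15) + 0.7(165.14) + 0.7(103.45) + 0.75(28.08) = 219.22
[4] 1.0(10.15) + 0.6(28.08) + 0.75(45.29) + 0.7(165.14) = 176.56
[5] 0.67(10.15) - 0.6(28.08) = 6.80 - 16.85 = -10.05
[6] 1.0(10.15) = 10.15
The controlling combination is 2, giving 247.71 kN.

247.71 kN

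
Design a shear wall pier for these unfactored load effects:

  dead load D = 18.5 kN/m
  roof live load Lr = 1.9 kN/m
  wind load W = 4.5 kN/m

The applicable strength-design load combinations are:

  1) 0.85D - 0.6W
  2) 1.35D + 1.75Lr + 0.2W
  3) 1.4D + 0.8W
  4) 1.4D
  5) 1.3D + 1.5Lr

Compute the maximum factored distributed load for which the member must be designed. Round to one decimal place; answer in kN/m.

1) 0.85(18.5) - 0.6(4.5) = 13.0
2) 1.35(18.5) + 1.75(1.9) + 0.2(4.5) = 29.2
3) 1.4(18.5) + 0.8(4.5) = 29.5
4) 1.4(18.5) = 25.9
5) 1.3(18.5) + 1.5(1.9) = 26.9
Combination 3 governs: w_u = 29.5 kN/m.

29.5 kN/m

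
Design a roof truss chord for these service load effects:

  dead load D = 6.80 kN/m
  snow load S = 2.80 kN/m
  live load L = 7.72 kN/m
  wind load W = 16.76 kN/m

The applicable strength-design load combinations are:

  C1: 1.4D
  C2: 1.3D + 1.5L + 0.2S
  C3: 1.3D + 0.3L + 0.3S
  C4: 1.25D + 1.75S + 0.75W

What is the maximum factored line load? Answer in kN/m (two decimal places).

C1: 1.4(6.80) = 9.52
C2: 1.3(6.80) + 1.5(7.72) + 0.2(2.80) = 20.98
C3: 1.3(6.80) + 0.3(7.72) + 0.3(2.80) = 12.00
C4: 1.25(6.80) + 1.75(2.80) + 0.75(16.76) = 25.97
Combination 4 governs: w_u = 25.97 kN/m.

25.97 kN/m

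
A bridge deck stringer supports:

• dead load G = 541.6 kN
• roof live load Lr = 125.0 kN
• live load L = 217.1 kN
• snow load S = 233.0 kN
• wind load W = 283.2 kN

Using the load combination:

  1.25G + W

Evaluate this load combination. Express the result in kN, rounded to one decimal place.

1.25(541.6) + 1.0(283.2) = 960.2
N_u = 960.2 kN.

960.2 kN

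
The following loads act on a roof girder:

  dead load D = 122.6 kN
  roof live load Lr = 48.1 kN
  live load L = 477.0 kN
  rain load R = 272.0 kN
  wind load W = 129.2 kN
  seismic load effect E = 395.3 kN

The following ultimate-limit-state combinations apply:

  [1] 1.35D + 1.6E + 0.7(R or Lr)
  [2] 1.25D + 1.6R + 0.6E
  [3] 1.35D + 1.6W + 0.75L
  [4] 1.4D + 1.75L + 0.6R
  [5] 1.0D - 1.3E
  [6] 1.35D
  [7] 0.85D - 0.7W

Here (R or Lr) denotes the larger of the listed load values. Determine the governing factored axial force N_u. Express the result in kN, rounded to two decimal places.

(R or Lr) → R = 272.0 kN.
[1] 1.35(122.6) + 1.6(395.3) + 0.7(272.0) = 988.39
[2] 1.25(122.6) + 1.6(272.0) + 0.6(395.3) = 825.63
[3] 1.35(122.6) + 1.6(129.2) + 0.75(477.0) = 729.98
[4] 1.4(122.6) + 1.75(477.0) + 0.6(272.0) = 1169.59
[5] 1.0(122.6) - 1.3(395.3) = -391.29
[6] 1.35(122.6) = 165.51
[7] 0.85(122.6) - 0.7(129.2) = 13.77
Combination 4 governs: N_u = 1169.59 kN.

1169.59 kN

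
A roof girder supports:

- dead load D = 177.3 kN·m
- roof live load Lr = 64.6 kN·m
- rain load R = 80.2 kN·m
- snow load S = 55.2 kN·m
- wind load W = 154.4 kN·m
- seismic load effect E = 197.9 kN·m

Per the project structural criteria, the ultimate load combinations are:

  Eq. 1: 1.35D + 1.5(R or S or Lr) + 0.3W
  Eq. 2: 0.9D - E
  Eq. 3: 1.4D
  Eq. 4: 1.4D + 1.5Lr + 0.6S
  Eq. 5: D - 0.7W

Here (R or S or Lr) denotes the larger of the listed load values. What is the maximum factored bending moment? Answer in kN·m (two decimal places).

(R or S or Lr) → R = 80.2 kN·m.
Eq. 1: 1.35(177.3) + 1.5(80.2) + 0.3(154.4) = 239.36 + 120.30 + 46.32 = 405.98
Eq. 2: 0.9(177.3) - 1.0(197.9) = 159.57 - 197.90 = -38.33
Eq. 3: 1.4(177.3) = 248.22
Eq. 4: 1.4(177.3) + 1.5(64.6) + 0.6(55.2) = 248.22 + 96.90 + 33.12 = 378.24
Eq. 5: 1.0(177.3) - 0.7(154.4) = 177.30 - 108.08 = 69.22
Maximum is from combination 1.

405.98 kN·m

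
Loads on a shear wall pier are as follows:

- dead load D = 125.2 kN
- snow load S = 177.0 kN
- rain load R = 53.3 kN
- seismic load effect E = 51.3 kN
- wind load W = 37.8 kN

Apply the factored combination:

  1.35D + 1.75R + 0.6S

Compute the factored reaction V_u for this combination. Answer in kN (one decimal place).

368.5 kN

1.35(125.2) + 1.75(53.3) + 0.6(177.0) = 169.0 + 93.3 + 106.2 = 368.5
V_u = 368.5 kN.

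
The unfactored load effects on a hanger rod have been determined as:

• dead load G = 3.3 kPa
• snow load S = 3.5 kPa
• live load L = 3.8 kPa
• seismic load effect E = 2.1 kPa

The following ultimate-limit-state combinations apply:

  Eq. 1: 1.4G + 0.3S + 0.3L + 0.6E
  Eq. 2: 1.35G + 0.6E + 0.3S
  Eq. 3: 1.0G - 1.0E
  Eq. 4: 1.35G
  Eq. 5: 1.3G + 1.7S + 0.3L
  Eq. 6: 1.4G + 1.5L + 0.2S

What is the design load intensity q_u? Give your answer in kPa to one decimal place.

11.4 kPa

Eq. 1: 1.4(3.3) + 0.3(3.5) + 0.3(3.8) + 0.6(2.1) = 8.1
Eq. 2: 1.35(3.3) + 0.6(2.1) + 0.3(3.5) = 6.8
Eq. 3: 1.0(3.3) - 1.0(2.1) = 1.2
Eq. 4: 1.35(3.3) = 4.5
Eq. 5: 1.3(3.3) + 1.7(3.5) + 0.3(3.8) = 11.4
Eq. 6: 1.4(3.3) + 1.5(3.8) + 0.2(3.5) = 11.0
The controlling combination is 5, giving 11.4 kPa.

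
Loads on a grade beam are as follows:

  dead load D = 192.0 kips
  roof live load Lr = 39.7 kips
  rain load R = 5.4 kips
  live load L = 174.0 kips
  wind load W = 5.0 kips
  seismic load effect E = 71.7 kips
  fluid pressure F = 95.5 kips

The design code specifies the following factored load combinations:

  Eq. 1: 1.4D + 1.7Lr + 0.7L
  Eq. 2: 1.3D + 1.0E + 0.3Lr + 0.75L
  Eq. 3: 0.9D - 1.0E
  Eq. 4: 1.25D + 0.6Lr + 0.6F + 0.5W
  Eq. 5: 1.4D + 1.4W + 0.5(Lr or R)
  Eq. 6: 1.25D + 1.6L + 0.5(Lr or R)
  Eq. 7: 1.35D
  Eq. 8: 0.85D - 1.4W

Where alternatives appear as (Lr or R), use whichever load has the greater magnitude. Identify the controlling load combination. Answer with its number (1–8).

(Lr or R) → Lr = 39.7 kips.
Eq. 1: 1.4(192.0) + 1.7(39.7) + 0.7(174.0) = 268.80 + 67.49 + 121.80 = 458.09
Eq. 2: 1.3(192.0) + 1.0(71.7) + 0.3(39.7) + 0.75(174.0) = 249.60 + 71.70 + 11.91 + 130.50 = 463.71
Eq. 3: 0.9(192.0) - 1.0(71.7) = 172.80 - 71.70 = 101.10
Eq. 4: 1.25(192.0) + 0.6(39.7) + 0.6(95.5) + 0.5(5.0) = 240.00 + 23.82 + 57.30 + 2.50 = 323.62
Eq. 5: 1.4(192.0) + 1.4(5.0) + 0.5(39.7) = 268.80 + 7.00 + 19.85 = 295.65
Eq. 6: 1.25(192.0) + 1.6(174.0) + 0.5(39.7) = 240.00 + 278.40 + 19.85 = 538.25
Eq. 7: 1.35(192.0) = 259.20
Eq. 8: 0.85(192.0) - 1.4(5.0) = 163.20 - 7.00 = 156.20
The largest value is 538.25 kips from combination 6.

Combination 6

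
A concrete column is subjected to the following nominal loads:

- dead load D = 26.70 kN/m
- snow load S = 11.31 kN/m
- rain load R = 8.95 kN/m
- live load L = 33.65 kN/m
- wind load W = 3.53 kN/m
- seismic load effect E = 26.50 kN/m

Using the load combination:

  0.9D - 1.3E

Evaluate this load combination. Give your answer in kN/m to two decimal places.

0.9(26.70) - 1.3(26.50) = 24.03 - 34.45 = -10.42
w_u = -10.42 kN/m.

-10.42 kN/m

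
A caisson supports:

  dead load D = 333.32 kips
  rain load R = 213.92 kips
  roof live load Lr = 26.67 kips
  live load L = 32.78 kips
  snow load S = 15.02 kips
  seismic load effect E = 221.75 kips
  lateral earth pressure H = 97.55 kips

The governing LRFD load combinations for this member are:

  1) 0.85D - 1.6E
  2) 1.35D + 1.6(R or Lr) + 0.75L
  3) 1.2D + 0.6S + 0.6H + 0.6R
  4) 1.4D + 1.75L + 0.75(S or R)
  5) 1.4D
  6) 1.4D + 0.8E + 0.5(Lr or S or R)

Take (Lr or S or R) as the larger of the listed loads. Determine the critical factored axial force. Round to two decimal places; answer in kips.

816.84 kips

(R or Lr) → R = 213.92 kips; (S or R) → R = 213.92 kips; (Lr or S or R) → R = 213.92 kips.
1) 0.85(333.32) - 1.6(221.75) = 283.32 - 354.80 = -71.48
2) 1.35(333.32) + 1.6(213.92) + 0.75(32.78) = 449.98 + 342.27 + 24.59 = 816.84
3) 1.2(333.32) + 0.6(15.02) + 0.6(97.55) + 0.6(213.92) = 595.88
4) 1.4(333.32) + 1.75(32.78) + 0.75(213.92) = 684.45
5) 1.4(333.32) = 466.65
6) 1.4(333.32) + 0.8(221.75) + 0.5(213.92) = 466.65 + 177.40 + 106.96 = 751.01
The controlling combination is 2, giving 816.84 kips.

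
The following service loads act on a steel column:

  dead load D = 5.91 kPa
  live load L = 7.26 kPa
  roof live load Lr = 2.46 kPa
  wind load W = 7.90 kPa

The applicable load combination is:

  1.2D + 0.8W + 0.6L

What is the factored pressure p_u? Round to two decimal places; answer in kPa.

17.77 kPa

1.2(5.91) + 0.8(7.90) + 0.6(7.26) = 17.77
p_u = 17.77 kPa.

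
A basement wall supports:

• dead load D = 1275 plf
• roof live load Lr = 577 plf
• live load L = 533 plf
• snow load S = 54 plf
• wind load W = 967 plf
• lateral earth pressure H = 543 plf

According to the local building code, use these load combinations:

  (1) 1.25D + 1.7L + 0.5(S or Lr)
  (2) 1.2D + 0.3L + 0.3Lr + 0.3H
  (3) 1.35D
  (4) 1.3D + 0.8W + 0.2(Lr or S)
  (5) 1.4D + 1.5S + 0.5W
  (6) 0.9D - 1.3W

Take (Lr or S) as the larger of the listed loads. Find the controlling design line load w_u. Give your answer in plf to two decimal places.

2788.35 plf

(S or Lr) → Lr = 577 plf; (Lr or S) → Lr = 577 plf.
(1) 1.25(1275) + 1.7(533) + 0.5(577) = 2788.35
(2) 1.2(1275) + 0.3(533) + 0.3(577) + 0.3(543) = 2025.90
(3) 1.35(1275) = 1721.25
(4) 1.3(1275) + 0.8(967) + 0.2(577) = 2546.50
(5) 1.4(1275) + 1.5(54) + 0.5(967) = 2349.50
(6) 0.9(1275) - 1.3(967) = -109.60
Combination 1 governs: w_u = 2788.35 plf.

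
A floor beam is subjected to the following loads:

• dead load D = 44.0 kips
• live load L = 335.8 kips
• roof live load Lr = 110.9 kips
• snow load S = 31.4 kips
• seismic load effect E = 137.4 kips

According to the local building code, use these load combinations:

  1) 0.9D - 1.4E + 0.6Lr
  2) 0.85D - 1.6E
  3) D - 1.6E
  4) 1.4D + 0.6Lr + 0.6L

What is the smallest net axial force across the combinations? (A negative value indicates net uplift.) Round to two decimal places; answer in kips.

-182.44 kips

1) 0.9(44.0) - 1.4(137.4) + 0.6(110.9) = 39.60 - 192.36 + 66.54 = -86.22
2) 0.85(44.0) - 1.6(137.4) = 37.40 - 219.84 = -182.44
3) 1.0(44.0) - 1.6(137.4) = 44.00 - 219.84 = -175.84
4) 1.4(44.0) + 0.6(110.9) + 0.6(335.8) = 61.60 + 66.54 + 201.48 = 329.62
Combination 2 gives the minimum: -182.44 kips.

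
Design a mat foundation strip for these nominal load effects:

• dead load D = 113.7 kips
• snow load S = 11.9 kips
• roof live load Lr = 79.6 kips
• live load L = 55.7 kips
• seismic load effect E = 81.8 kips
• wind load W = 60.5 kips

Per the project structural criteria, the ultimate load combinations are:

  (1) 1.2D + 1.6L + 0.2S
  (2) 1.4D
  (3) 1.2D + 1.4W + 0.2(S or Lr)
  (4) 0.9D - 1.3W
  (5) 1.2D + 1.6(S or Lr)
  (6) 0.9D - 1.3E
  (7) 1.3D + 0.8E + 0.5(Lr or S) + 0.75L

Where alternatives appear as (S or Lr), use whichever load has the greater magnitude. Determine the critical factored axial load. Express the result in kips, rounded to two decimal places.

294.83 kips

(S or Lr) → Lr = 79.6 kips; (Lr or S) → Lr = 79.6 kips.
(1) 1.2(113.7) + 1.6(55.7) + 0.2(11.9) = 136.44 + 89.12 + 2.38 = 227.94
(2) 1.4(113.7) = 159.18
(3) 1.2(113.7) + 1.4(60.5) + 0.2(79.6) = 136.44 + 84.70 + 15.92 = 237.06
(4) 0.9(113.7) - 1.3(60.5) = 102.33 - 78.65 = 23.68
(5) 1.2(113.7) + 1.6(79.6) = 136.44 + 127.36 = 263.80
(6) 0.9(113.7) - 1.3(81.8) = 102.33 - 106.34 = -4.01
(7) 1.3(113.7) + 0.8(81.8) + 0.5(79.6) + 0.75(55.7) = 147.81 + 65.44 + 39.80 + 41.78 = 294.83
Maximum is from combination 7.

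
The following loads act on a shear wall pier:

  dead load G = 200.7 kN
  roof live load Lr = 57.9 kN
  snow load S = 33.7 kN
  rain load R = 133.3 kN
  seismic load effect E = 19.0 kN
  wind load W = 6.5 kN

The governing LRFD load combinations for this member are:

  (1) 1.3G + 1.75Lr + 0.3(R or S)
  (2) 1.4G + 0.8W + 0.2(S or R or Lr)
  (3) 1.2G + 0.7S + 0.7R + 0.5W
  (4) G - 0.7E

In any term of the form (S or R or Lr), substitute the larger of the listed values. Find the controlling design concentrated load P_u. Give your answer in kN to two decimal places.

402.23 kN

(R or S) → R = 133.3 kN; (S or R or Lr) → R = 133.3 kN.
(1) 1.3(200.7) + 1.75(57.9) + 0.3(133.3) = 402.23
(2) 1.4(200.7) + 0.8(6.5) + 0.2(133.3) = 312.84
(3) 1.2(200.7) + 0.7(33.7) + 0.7(133.3) + 0.5(6.5) = 360.99
(4) 1.0(200.7) - 0.7(19.0) = 187.40
Maximum is from combination 1.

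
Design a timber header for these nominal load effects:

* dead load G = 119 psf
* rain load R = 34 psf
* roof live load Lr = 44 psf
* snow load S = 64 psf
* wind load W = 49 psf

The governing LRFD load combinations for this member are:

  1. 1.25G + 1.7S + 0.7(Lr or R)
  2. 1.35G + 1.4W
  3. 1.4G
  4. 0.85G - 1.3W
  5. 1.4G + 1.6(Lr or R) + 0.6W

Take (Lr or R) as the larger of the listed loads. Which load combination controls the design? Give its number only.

Combination 1

(Lr or R) → Lr = 44 psf.
1. 1.25(119) + 1.7(64) + 0.7(44) = 288.35
2. 1.35(119) + 1.4(49) = 229.25
3. 1.4(119) = 166.60
4. 0.85(119) - 1.3(49) = 37.45
5. 1.4(119) + 1.6(44) + 0.6(49) = 266.40
The largest value is 288.35 psf from combination 1.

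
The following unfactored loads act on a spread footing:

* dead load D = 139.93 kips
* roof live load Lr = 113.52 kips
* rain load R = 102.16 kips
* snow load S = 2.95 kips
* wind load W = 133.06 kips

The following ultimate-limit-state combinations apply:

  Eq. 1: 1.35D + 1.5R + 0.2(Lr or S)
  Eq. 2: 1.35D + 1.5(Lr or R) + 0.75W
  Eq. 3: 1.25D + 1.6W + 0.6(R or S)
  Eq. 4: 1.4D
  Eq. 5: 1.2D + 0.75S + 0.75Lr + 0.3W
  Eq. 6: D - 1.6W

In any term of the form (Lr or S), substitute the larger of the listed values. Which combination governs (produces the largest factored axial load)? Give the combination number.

Combination 2

(Lr or S) → Lr = 113.52 kips; (Lr or R) → Lr = 113.52 kips; (R or S) → R = 102.16 kips.
Eq. 1: 1.35(139.93) + 1.5(102.16) + 0.2(113.52) = 188.91 + 153.24 + 22.70 = 364.85
Eq. 2: 1.35(139.93) + 1.5(113.52) + 0.75(133.06) = 458.98
Eq. 3: 1.25(139.93) + 1.6(133.06) + 0.6(102.16) = 449.10
Eq. 4: 1.4(139.93) = 195.90
Eq. 5: 1.2(139.93) + 0.75(2.95) + 0.75(113.52) + 0.3(133.06) = 167.92 + 2.21 + 85.14 + 39.92 = 295.19
Eq. 6: 1.0(139.93) - 1.6(133.06) = 139.93 - 212.90 = -72.97
The largest value is 458.98 kips from combination 2.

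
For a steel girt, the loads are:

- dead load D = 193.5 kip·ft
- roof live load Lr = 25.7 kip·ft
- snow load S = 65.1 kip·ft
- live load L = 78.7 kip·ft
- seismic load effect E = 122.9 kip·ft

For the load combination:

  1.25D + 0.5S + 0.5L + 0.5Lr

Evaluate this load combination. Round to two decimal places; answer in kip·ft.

1.25(193.5) + 0.5(65.1) + 0.5(78.7) + 0.5(25.7) = 241.88 + 32.55 + 39.35 + 12.85 = 326.63
M_u = 326.63 kip·ft.

326.63 kip·ft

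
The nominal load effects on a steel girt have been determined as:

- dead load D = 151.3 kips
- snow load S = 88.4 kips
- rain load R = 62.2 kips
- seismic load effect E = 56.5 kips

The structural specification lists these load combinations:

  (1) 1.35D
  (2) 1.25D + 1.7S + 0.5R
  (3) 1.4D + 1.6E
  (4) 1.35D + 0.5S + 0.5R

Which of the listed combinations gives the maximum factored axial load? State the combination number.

(1) 1.35(151.3) = 204.3
(2) 1.25(151.3) + 1.7(88.4) + 0.5(62.2) = 370.5
(3) 1.4(151.3) + 1.6(56.5) = 302.2
(4) 1.35(151.3) + 0.5(88.4) + 0.5(62.2) = 279.6
The largest value is 370.5 kips from combination 2.

Combination 2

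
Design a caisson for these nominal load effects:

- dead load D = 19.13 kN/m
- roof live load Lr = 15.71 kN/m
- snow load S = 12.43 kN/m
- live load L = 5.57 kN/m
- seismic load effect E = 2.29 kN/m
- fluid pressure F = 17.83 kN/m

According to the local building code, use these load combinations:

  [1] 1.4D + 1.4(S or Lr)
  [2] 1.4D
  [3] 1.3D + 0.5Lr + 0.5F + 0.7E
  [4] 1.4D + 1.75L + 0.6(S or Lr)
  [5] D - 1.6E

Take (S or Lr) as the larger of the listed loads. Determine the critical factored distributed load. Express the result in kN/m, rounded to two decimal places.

(S or Lr) → Lr = 15.71 kN/m.
[1] 1.4(19.13) + 1.4(15.71) = 48.78
[2] 1.4(19.13) = 26.78
[3] 1.3(19.13) + 0.5(15.71) + 0.5(17.83) + 0.7(2.29) = 43.24
[4] 1.4(19.13) + 1.75(5.57) + 0.6(15.71) = 26.78 + 9.75 + 9.43 = 45.96
[5] 1.0(19.13) - 1.6(2.29) = 19.13 - 3.66 = 15.47
Maximum is from combination 1.

48.78 kN/m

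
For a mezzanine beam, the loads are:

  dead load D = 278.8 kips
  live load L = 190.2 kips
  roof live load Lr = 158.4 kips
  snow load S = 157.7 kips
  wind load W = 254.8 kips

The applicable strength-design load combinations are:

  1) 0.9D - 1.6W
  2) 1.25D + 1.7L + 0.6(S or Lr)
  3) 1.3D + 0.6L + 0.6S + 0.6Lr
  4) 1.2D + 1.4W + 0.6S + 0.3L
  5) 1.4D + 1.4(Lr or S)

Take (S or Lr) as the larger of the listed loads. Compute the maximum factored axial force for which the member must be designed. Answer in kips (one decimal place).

(S or Lr) → Lr = 158.4 kips; (Lr or S) → Lr = 158.4 kips.
1) 0.9(278.8) - 1.6(254.8) = -156.8
2) 1.25(278.8) + 1.7(190.2) + 0.6(158.4) = 766.9
3) 1.3(278.8) + 0.6(190.2) + 0.6(157.7) + 0.6(158.4) = 666.2
4) 1.2(278.8) + 1.4(254.8) + 0.6(157.7) + 0.3(190.2) = 843.0
5) 1.4(278.8) + 1.4(158.4) = 612.1
The controlling combination is 4, giving 843.0 kips.

843.0 kips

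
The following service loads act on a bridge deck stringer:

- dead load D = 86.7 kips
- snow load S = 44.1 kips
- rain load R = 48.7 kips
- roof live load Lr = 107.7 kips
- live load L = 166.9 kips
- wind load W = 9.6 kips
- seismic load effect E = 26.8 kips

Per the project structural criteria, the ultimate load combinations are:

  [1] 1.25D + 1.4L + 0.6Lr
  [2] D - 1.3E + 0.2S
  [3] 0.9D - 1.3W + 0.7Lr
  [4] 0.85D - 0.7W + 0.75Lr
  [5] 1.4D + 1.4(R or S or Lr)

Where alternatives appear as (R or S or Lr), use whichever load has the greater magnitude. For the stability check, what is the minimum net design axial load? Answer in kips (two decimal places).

60.68 kips

(R or S or Lr) → Lr = 107.7 kips.
[1] 1.25(86.7) + 1.4(166.9) + 0.6(107.7) = 406.66
[2] 1.0(86.7) - 1.3(26.8) + 0.2(44.1) = 60.68
[3] 0.9(86.7) - 1.3(9.6) + 0.7(107.7) = 140.94
[4] 0.85(86.7) - 0.7(9.6) + 0.75(107.7) = 147.75
[5] 1.4(86.7) + 1.4(107.7) = 272.16
Combination 2 gives the minimum: 60.68 kips.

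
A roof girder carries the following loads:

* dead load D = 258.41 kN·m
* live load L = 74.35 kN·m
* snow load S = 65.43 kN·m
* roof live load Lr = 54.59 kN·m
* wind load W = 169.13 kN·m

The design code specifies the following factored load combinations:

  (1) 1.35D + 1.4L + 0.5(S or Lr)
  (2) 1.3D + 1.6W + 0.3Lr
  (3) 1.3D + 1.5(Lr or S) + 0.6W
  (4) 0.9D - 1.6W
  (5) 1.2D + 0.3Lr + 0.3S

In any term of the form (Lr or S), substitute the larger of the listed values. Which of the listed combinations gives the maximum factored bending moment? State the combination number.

Combination 2

(S or Lr) → S = 65.43 kN·m; (Lr or S) → S = 65.43 kN·m.
(1) 1.35(258.41) + 1.4(74.35) + 0.5(65.43) = 348.85 + 104.09 + 32.72 = 485.66
(2) 1.3(258.41) + 1.6(169.13) + 0.3(54.59) = 335.93 + 270.61 + 16.38 = 622.92
(3) 1.3(258.41) + 1.5(65.43) + 0.6(169.13) = 335.93 + 98.15 + 101.48 = 535.56
(4) 0.9(258.41) - 1.6(169.13) = 232.57 - 270.61 = -38.04
(5) 1.2(258.41) + 0.3(54.59) + 0.3(65.43) = 310.09 + 16.38 + 19.63 = 346.10
The largest value is 622.92 kN·m from combination 2.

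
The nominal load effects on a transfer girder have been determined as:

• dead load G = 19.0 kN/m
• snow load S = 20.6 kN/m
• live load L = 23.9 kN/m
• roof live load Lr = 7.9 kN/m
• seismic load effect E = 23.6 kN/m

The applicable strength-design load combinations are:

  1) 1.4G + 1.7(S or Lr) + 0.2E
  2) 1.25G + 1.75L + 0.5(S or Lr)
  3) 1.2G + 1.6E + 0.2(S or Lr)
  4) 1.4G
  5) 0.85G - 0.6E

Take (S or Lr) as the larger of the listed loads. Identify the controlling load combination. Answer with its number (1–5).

Combination 2

(S or Lr) → S = 20.6 kN/m.
1) 1.4(19.0) + 1.7(20.6) + 0.2(23.6) = 26.60 + 35.02 + 4.72 = 66.34
2) 1.25(19.0) + 1.75(23.9) + 0.5(20.6) = 23.75 + 41.83 + 10.30 = 75.88
3) 1.2(19.0) + 1.6(23.6) + 0.2(20.6) = 22.80 + 37.76 + 4.12 = 64.68
4) 1.4(19.0) = 26.60
5) 0.85(19.0) - 0.6(23.6) = 16.15 - 14.16 = 1.99
The largest value is 75.88 kN/m from combination 2.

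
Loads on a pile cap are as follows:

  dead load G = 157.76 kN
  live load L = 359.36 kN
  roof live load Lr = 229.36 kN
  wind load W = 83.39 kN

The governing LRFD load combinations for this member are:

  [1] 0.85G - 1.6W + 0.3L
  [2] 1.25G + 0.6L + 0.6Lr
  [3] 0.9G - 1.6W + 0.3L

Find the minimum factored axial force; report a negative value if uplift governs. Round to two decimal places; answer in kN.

[1] 0.85(157.76) - 1.6(83.39) + 0.3(359.36) = 108.48
[2] 1.25(157.76) + 0.6(359.36) + 0.6(229.36) = 550.43
[3] 0.9(157.76) - 1.6(83.39) + 0.3(359.36) = 141.98 - 133.42 + 107.81 = 116.37
Combination 1 gives the minimum: 108.48 kN.

108.48 kN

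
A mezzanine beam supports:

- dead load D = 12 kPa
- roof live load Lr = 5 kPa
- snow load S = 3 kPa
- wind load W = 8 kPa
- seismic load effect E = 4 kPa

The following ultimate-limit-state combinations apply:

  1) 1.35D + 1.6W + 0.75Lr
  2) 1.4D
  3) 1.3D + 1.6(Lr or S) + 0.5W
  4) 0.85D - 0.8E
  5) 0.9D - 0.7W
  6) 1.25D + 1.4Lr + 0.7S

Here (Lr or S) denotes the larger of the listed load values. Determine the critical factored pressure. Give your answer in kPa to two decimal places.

32.75 kPa

(Lr or S) → Lr = 5 kPa.
1) 1.35(12) + 1.6(8) + 0.75(5) = 16.20 + 12.80 + 3.75 = 32.75
2) 1.4(12) = 16.80
3) 1.3(12) + 1.6(5) + 0.5(8) = 15.60 + 8.00 + 4.00 = 27.60
4) 0.85(12) - 0.8(4) = 10.20 - 3.20 = 7.00
5) 0.9(12) - 0.7(8) = 10.80 - 5.60 = 5.20
6) 1.25(12) + 1.4(5) + 0.7(3) = 15.00 + 7.00 + 2.10 = 24.10
Maximum is from combination 1.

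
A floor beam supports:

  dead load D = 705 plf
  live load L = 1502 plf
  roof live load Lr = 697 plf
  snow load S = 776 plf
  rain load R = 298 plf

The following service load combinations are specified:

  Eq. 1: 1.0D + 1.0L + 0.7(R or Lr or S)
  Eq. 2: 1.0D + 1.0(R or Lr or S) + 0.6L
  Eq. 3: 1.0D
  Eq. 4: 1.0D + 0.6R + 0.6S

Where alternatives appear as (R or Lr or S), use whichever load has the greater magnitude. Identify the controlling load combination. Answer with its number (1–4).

(R or Lr or S) → S = 776 plf.
Eq. 1: 1.0(705) + 1.0(1502) + 0.7(776) = 705.00 + 1502.00 + 543.20 = 2750.20
Eq. 2: 1.0(705) + 1.0(776) + 0.6(1502) = 705.00 + 776.00 + 901.20 = 2382.20
Eq. 3: 1.0(705) = 705.00
Eq. 4: 1.0(705) + 0.6(298) + 0.6(776) = 705.00 + 178.80 + 465.60 = 1349.40
The largest value is 2750.20 plf from combination 1.

Combination 1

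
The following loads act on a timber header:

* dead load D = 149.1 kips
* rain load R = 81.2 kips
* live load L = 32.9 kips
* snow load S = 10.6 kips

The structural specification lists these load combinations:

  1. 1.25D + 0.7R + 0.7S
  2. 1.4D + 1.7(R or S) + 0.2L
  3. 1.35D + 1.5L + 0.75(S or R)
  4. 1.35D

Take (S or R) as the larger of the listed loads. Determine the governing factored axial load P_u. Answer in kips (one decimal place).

353.4 kips

(R or S) → R = 81.2 kips; (S or R) → R = 81.2 kips.
1. 1.25(149.1) + 0.7(81.2) + 0.7(10.6) = 186.4 + 56.8 + 7.4 = 250.6
2. 1.4(149.1) + 1.7(81.2) + 0.2(32.9) = 353.4
3. 1.35(149.1) + 1.5(32.9) + 0.75(81.2) = 311.5
4. 1.35(149.1) = 201.3
Maximum is from combination 2.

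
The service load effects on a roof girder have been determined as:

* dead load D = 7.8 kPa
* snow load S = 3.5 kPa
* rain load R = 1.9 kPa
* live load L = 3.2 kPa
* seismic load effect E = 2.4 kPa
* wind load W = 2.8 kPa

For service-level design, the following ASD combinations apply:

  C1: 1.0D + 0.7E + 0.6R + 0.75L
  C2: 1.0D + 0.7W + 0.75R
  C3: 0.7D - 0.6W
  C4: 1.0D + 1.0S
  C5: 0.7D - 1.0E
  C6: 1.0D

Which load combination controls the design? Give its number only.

Combination 1

C1: 1.0(7.8) + 0.7(2.4) + 0.6(1.9) + 0.75(3.2) = 7.80 + 1.68 + 1.14 + 2.40 = 13.02
C2: 1.0(7.8) + 0.7(2.8) + 0.75(1.9) = 7.80 + 1.96 + 1.43 = 11.19
C3: 0.7(7.8) - 0.6(2.8) = 5.46 - 1.68 = 3.78
C4: 1.0(7.8) + 1.0(3.5) = 7.80 + 3.50 = 11.30
C5: 0.7(7.8) - 1.0(2.4) = 5.46 - 2.40 = 3.06
C6: 1.0(7.8) = 7.80
The largest value is 13.02 kPa from combination 1.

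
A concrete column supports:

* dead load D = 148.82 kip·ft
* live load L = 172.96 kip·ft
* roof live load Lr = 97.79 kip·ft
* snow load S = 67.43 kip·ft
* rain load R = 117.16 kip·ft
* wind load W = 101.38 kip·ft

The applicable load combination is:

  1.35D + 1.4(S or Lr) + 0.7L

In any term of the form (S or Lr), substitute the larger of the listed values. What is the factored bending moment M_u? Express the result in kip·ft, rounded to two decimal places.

458.89 kip·ft

(S or Lr) → Lr = 97.79 kip·ft.
1.35(148.82) + 1.4(97.79) + 0.7(172.96) = 200.91 + 136.91 + 121.07 = 458.89
M_u = 458.89 kip·ft.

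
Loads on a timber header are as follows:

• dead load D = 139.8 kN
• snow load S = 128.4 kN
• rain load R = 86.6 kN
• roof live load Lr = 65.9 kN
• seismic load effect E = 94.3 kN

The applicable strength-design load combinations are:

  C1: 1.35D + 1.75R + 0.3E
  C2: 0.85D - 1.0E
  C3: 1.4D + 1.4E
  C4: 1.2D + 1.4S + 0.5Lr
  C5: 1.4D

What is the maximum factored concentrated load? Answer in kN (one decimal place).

380.5 kN

C1: 1.35(139.8) + 1.75(86.6) + 0.3(94.3) = 368.6
C2: 0.85(139.8) - 1.0(94.3) = 24.5
C3: 1.4(139.8) + 1.4(94.3) = 327.7
C4: 1.2(139.8) + 1.4(128.4) + 0.5(65.9) = 380.5
C5: 1.4(139.8) = 195.7
The controlling combination is 4, giving 380.5 kN.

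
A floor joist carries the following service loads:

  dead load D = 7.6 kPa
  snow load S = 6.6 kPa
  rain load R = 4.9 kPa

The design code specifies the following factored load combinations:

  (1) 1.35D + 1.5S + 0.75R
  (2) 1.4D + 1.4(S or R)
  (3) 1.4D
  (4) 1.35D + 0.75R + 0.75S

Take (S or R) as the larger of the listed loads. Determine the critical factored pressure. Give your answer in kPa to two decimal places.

23.84 kPa

(S or R) → S = 6.6 kPa.
(1) 1.35(7.6) + 1.5(6.6) + 0.75(4.9) = 10.26 + 9.90 + 3.68 = 23.84
(2) 1.4(7.6) + 1.4(6.6) = 10.64 + 9.24 = 19.88
(3) 1.4(7.6) = 10.64
(4) 1.35(7.6) + 0.75(4.9) + 0.75(6.6) = 10.26 + 3.68 + 4.95 = 18.89
Combination 1 governs: p_u = 23.84 kPa.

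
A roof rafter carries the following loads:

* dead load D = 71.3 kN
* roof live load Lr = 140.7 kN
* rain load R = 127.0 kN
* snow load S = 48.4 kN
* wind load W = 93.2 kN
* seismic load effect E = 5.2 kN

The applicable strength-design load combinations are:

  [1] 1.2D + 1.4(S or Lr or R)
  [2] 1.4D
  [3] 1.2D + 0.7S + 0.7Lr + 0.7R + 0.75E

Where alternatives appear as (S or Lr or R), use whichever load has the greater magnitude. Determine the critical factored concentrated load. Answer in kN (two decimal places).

310.73 kN

(S or Lr or R) → Lr = 140.7 kN.
[1] 1.2(71.3) + 1.4(140.7) = 85.56 + 196.98 = 282.54
[2] 1.4(71.3) = 99.82
[3] 1.2(71.3) + 0.7(48.4) + 0.7(140.7) + 0.7(127.0) + 0.75(5.2) = 85.56 + 33.88 + 98.49 + 88.90 + 3.90 = 310.73
Combination 3 governs: P_u = 310.73 kN.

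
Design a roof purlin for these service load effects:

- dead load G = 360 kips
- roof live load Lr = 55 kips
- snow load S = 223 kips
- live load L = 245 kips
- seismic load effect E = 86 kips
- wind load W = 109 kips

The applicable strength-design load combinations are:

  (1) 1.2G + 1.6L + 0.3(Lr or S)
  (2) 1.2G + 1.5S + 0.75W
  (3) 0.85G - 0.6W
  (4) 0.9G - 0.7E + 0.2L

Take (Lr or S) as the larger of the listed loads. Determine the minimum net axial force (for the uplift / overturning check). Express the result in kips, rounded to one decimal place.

240.6 kips

(Lr or S) → S = 223 kips.
(1) 1.2(360) + 1.6(245) + 0.3(223) = 432.0 + 392.0 + 66.9 = 890.9
(2) 1.2(360) + 1.5(223) + 0.75(109) = 432.0 + 334.5 + 81.8 = 848.3
(3) 0.85(360) - 0.6(109) = 306.0 - 65.4 = 240.6
(4) 0.9(360) - 0.7(86) + 0.2(245) = 324.0 - 60.2 + 49.0 = 312.8
Combination 3 gives the minimum: 240.6 kips.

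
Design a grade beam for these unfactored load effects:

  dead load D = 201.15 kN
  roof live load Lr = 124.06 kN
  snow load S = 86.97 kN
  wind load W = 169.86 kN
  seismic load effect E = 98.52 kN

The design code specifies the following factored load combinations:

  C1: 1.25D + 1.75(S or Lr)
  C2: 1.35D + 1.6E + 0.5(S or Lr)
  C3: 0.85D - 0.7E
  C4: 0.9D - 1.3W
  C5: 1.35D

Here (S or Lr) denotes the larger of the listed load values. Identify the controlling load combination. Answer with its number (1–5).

Combination 2

(S or Lr) → Lr = 124.06 kN.
C1: 1.25(201.15) + 1.75(124.06) = 468.54
C2: 1.35(201.15) + 1.6(98.52) + 0.5(124.06) = 271.55 + 157.63 + 62.03 = 491.21
C3: 0.85(201.15) - 0.7(98.52) = 102.01
C4: 0.9(201.15) - 1.3(169.86) = 181.04 - 220.82 = -39.78
C5: 1.35(201.15) = 271.55
The largest value is 491.21 kN from combination 2.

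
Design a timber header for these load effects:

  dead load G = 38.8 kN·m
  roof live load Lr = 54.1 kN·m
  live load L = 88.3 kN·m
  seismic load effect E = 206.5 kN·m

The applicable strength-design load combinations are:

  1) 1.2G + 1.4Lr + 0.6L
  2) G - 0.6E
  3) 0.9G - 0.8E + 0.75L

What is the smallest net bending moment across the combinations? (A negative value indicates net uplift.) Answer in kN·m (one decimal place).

1) 1.2(38.8) + 1.4(54.1) + 0.6(88.3) = 46.6 + 75.7 + 53.0 = 175.3
2) 1.0(38.8) - 0.6(206.5) = 38.8 - 123.9 = -85.1
3) 0.9(38.8) - 0.8(206.5) + 0.75(88.3) = 34.9 - 165.2 + 66.2 = -64.1
Combination 2 gives the minimum: -85.1 kN·m.

-85.1 kN·m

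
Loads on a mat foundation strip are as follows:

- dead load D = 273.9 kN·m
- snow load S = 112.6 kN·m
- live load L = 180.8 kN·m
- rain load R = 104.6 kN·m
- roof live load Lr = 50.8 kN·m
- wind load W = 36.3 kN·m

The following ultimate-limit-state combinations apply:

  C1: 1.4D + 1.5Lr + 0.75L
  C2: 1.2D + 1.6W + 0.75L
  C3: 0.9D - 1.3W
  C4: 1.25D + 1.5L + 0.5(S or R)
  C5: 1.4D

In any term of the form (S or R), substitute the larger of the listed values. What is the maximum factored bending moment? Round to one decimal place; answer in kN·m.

(S or R) → S = 112.6 kN·m.
C1: 1.4(273.9) + 1.5(50.8) + 0.75(180.8) = 595.3
C2: 1.2(273.9) + 1.6(36.3) + 0.75(180.8) = 522.4
C3: 0.9(273.9) - 1.3(36.3) = 199.3
C4: 1.25(273.9) + 1.5(180.8) + 0.5(112.6) = 669.9
C5: 1.4(273.9) = 383.5
The controlling combination is 4, giving 669.9 kN·m.

669.9 kN·m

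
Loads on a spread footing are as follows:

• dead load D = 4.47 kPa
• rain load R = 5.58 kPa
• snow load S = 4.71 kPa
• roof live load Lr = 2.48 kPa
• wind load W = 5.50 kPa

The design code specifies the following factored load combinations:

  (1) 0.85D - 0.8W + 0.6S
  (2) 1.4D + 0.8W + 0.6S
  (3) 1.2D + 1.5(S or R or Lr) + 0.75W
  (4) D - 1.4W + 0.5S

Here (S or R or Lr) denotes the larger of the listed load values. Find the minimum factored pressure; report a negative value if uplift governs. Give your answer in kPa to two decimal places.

(S or R or Lr) → R = 5.58 kPa.
(1) 0.85(4.47) - 0.8(5.50) + 0.6(4.71) = 3.80 - 4.40 + 2.83 = 2.23
(2) 1.4(4.47) + 0.8(5.50) + 0.6(4.71) = 13.48
(3) 1.2(4.47) + 1.5(5.58) + 0.75(5.50) = 5.36 + 8.37 + 4.13 = 17.86
(4) 1.0(4.47) - 1.4(5.50) + 0.5(4.71) = -0.88
Combination 4 gives the minimum: -0.88 kPa.

-0.88 kPa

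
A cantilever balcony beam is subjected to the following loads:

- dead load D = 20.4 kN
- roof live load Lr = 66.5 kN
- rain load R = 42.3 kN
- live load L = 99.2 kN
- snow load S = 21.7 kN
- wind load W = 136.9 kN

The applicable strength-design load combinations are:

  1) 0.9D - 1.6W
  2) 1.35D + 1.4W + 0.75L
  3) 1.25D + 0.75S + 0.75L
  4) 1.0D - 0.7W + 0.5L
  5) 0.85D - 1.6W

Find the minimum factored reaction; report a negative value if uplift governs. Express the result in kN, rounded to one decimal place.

1) 0.9(20.4) - 1.6(136.9) = -200.7
2) 1.35(20.4) + 1.4(136.9) + 0.75(99.2) = 27.5 + 191.7 + 74.4 = 293.6
3) 1.25(20.4) + 0.75(21.7) + 0.75(99.2) = 25.5 + 16.3 + 74.4 = 116.2
4) 1.0(20.4) - 0.7(136.9) + 0.5(99.2) = 20.4 - 95.8 + 49.6 = -25.8
5) 0.85(20.4) - 1.6(136.9) = 17.3 - 219.0 = -201.7
Combination 5 gives the minimum: -201.7 kN.

-201.7 kN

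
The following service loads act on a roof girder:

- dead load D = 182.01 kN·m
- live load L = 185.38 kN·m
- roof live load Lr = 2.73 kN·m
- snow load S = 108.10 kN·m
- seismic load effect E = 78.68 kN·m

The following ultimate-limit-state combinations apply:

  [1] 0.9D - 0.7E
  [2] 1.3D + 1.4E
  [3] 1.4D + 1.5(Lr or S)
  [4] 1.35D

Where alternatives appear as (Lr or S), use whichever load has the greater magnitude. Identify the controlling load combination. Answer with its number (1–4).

Combination 3

(Lr or S) → S = 108.10 kN·m.
[1] 0.9(182.01) - 0.7(78.68) = 163.81 - 55.08 = 108.73
[2] 1.3(182.01) + 1.4(78.68) = 346.77
[3] 1.4(182.01) + 1.5(108.10) = 254.81 + 162.15 = 416.96
[4] 1.35(182.01) = 245.71
The largest value is 416.96 kN·m from combination 3.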